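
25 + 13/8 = 213/8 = 26.62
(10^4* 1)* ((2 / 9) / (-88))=-2500 / 99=-25.25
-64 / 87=-0.74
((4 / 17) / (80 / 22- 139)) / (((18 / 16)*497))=-352 / 113225049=-0.00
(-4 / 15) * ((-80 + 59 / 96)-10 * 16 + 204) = 3397 / 360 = 9.44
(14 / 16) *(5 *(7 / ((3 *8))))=245 / 192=1.28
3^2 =9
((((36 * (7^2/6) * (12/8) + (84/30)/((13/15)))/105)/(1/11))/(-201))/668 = -0.00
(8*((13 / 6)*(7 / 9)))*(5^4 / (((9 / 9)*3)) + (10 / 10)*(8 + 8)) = 244972 / 81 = 3024.35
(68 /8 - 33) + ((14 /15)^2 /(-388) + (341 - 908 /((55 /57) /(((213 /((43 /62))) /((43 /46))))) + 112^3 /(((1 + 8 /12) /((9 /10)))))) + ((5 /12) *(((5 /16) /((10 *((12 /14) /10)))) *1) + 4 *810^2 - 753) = 34926201579132209 /11363806080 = 3073459.84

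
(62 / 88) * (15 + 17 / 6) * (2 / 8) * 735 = 812665 / 352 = 2308.71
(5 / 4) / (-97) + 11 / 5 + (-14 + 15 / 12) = -5123 / 485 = -10.56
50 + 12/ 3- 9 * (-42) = 432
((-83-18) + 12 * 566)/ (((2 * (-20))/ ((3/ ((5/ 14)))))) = -140511/ 100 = -1405.11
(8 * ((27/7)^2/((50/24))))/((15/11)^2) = 940896/30625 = 30.72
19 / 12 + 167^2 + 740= 343567 / 12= 28630.58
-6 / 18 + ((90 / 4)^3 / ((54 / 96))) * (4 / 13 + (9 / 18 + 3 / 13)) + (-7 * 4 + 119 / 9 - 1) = 2458490 / 117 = 21012.74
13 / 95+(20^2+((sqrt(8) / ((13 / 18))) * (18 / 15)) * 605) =38013 / 95+26136 * sqrt(2) / 13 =3243.36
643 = 643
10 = 10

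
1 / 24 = 0.04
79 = 79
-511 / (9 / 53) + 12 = -26975 / 9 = -2997.22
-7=-7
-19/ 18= -1.06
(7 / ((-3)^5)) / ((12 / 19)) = -133 / 2916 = -0.05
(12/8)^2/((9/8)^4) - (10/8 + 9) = -25793/2916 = -8.85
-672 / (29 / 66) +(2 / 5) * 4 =-221528 / 145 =-1527.78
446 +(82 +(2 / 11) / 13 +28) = 79510 / 143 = 556.01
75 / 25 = 3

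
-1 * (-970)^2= -940900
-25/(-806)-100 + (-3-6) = -87829/806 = -108.97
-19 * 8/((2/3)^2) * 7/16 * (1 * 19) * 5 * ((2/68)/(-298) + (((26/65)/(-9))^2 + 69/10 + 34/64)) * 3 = -3083095433243/9726720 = -316971.75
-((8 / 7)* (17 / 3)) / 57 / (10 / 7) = -68 / 855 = -0.08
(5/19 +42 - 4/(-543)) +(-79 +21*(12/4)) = 271033/10317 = 26.27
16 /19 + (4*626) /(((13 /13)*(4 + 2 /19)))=452596 /741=610.79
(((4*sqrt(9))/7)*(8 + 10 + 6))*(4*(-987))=-162432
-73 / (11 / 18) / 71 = -1314 / 781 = -1.68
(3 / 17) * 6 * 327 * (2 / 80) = 2943 / 340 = 8.66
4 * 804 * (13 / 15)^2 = 181168 / 75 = 2415.57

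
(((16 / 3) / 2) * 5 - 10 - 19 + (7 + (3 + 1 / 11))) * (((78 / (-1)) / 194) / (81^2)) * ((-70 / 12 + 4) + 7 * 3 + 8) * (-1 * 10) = -1949480 / 21001761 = -0.09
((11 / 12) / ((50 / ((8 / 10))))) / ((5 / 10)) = 11 / 375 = 0.03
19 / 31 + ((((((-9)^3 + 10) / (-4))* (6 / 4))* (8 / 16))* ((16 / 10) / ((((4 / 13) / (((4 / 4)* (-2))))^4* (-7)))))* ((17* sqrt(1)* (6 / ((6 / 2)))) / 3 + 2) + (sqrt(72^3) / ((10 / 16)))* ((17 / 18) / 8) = -636595597 / 868 + 408* sqrt(2) / 5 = -733289.67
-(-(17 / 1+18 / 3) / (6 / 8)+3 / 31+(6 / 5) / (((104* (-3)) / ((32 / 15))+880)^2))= 30.57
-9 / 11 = -0.82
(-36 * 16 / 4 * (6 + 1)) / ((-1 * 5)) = 1008 / 5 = 201.60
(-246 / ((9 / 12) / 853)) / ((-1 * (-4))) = -69946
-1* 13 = -13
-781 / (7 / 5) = -3905 / 7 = -557.86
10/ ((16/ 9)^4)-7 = -196571/ 32768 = -6.00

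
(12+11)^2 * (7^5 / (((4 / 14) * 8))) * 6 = 186708963 / 8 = 23338620.38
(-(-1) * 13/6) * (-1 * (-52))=338/3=112.67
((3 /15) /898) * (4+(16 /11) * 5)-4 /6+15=14.34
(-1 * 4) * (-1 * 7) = 28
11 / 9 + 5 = 56 / 9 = 6.22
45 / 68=0.66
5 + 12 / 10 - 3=16 / 5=3.20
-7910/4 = -3955/2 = -1977.50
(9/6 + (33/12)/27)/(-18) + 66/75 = 38443/48600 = 0.79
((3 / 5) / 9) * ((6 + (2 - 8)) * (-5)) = 0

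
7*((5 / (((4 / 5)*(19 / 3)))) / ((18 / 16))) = 350 / 57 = 6.14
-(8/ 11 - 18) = 17.27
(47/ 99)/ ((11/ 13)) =611/ 1089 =0.56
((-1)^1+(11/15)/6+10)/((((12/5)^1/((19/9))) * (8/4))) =15599/3888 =4.01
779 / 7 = 111.29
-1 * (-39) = 39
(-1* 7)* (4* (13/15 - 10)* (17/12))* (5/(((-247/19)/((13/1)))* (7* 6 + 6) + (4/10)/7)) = -570605/15102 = -37.78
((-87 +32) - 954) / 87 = -11.60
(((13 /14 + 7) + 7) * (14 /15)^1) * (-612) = -42636 /5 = -8527.20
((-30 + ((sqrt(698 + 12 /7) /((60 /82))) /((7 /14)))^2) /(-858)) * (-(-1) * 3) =-372104 /20475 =-18.17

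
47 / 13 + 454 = 5949 / 13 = 457.62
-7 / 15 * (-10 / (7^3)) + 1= 149 / 147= 1.01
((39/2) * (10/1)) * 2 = 390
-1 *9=-9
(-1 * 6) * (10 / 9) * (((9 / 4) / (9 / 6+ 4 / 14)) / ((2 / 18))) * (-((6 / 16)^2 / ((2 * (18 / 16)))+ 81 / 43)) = 253071 / 1720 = 147.13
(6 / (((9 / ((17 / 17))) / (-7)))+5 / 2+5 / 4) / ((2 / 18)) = -33 / 4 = -8.25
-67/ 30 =-2.23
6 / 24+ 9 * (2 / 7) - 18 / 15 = 227 / 140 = 1.62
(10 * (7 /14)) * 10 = 50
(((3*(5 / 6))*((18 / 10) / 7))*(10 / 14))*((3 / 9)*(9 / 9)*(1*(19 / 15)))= 19 / 98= 0.19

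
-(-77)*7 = 539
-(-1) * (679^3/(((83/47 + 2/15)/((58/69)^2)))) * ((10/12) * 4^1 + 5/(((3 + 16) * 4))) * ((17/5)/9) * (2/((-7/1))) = -46578527625111650/1090121409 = -42727834.94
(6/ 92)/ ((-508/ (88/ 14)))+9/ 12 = 61275/ 81788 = 0.75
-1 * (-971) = 971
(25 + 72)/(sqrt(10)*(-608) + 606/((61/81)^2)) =-204143079704*sqrt(10)/8843696010271 - 717536620071/17687392020542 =-0.11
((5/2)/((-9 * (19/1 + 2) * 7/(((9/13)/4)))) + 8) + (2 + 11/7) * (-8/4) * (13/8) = -55151/15288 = -3.61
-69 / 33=-23 / 11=-2.09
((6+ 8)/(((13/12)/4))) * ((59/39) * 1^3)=13216/169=78.20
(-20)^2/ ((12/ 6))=200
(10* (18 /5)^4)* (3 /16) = 39366 /125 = 314.93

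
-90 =-90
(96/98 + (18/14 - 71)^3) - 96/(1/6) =-116411504/343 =-339392.14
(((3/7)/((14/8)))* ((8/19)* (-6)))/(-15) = 192/4655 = 0.04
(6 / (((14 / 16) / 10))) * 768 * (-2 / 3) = -245760 / 7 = -35108.57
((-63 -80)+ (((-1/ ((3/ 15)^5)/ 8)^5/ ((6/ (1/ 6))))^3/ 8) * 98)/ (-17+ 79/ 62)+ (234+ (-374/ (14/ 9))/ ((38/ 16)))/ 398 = 1064174422554811324549695061847388277005819476162826017275673/ 84722085147493243079884800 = 12560767605072313493049920000000000.00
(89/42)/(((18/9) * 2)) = 89/168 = 0.53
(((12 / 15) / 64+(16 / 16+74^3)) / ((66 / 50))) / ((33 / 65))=957804575 / 1584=604674.61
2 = 2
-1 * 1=-1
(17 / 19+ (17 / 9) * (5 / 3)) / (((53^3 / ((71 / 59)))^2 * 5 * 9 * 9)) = 10455034 / 16029930123574030485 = 0.00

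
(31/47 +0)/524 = 31/24628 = 0.00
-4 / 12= -1 / 3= -0.33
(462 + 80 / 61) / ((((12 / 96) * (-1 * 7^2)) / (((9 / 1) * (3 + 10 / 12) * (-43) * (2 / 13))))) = 51602064 / 2989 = 17263.99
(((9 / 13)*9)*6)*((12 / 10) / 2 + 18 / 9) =486 / 5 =97.20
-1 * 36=-36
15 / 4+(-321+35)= -1129 / 4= -282.25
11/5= 2.20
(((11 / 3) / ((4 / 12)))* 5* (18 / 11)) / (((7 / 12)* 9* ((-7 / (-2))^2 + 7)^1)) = 480 / 539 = 0.89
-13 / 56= -0.23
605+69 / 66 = 13333 / 22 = 606.05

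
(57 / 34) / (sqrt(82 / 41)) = 57 * sqrt(2) / 68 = 1.19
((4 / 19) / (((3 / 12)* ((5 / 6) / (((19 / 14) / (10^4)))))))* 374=1122 / 21875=0.05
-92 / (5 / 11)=-1012 / 5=-202.40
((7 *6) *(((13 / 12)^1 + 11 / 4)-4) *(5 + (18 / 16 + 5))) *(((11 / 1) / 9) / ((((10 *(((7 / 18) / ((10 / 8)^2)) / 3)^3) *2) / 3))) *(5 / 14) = -100362796875 / 11239424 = -8929.53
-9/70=-0.13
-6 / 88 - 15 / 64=-213 / 704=-0.30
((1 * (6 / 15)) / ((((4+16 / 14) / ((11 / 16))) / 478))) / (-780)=-18403 / 561600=-0.03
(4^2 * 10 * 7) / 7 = 160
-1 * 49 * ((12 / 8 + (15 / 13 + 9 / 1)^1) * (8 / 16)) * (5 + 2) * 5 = -519645 / 52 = -9993.17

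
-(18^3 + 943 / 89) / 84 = -519991 / 7476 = -69.55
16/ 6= 8/ 3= 2.67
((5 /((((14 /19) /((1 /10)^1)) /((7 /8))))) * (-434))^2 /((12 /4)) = 16999129 /768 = 22134.28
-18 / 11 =-1.64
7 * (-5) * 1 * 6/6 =-35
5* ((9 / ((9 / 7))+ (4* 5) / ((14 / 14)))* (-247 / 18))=-3705 / 2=-1852.50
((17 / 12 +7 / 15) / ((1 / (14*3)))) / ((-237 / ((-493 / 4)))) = 41.14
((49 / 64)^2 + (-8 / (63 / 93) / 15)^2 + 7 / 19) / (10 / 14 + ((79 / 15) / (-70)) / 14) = 715177163 / 322016256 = 2.22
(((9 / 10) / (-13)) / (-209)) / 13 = 9 / 353210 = 0.00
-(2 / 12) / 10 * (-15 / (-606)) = -1 / 2424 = -0.00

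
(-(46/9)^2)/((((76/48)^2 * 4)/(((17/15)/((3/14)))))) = -2014432/146205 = -13.78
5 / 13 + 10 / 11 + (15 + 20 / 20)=2473 / 143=17.29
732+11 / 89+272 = 89367 / 89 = 1004.12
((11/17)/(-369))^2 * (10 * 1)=0.00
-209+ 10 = -199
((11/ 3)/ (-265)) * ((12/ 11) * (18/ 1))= -72/ 265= -0.27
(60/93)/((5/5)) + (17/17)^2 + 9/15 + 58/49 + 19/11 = 430767/83545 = 5.16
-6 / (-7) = 6 / 7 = 0.86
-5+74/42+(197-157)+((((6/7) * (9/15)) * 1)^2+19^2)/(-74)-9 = 6222203/271950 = 22.88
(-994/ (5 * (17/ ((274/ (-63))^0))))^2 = 988036/ 7225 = 136.75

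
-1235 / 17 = -72.65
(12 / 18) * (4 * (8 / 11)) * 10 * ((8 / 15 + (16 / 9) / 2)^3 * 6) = 67108864 / 200475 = 334.75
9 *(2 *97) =1746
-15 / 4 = -3.75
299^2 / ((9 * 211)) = 47.08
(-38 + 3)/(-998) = 35/998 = 0.04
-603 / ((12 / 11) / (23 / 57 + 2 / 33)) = -19497 / 76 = -256.54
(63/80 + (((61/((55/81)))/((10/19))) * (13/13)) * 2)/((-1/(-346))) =260456517/2200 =118389.33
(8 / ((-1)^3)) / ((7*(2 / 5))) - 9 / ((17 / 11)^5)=-38543353 / 9938999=-3.88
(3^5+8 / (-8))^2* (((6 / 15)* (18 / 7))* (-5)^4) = 263538000 / 7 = 37648285.71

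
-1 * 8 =-8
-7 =-7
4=4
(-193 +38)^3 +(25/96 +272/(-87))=-3723877.87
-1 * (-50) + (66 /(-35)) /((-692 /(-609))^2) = 58109561 /1197160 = 48.54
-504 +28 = -476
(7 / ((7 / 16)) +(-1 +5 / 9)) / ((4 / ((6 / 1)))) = 70 / 3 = 23.33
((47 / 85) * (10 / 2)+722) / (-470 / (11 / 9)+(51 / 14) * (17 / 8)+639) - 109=-194461951 / 1830475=-106.24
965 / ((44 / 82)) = 39565 / 22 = 1798.41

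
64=64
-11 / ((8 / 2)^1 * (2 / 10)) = -55 / 4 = -13.75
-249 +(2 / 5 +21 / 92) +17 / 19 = -2162949 / 8740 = -247.48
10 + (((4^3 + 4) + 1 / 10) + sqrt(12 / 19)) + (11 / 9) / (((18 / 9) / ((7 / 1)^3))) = 2 * sqrt(57) / 19 + 12947 / 45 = 288.51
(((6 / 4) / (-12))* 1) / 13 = -1 / 104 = -0.01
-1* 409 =-409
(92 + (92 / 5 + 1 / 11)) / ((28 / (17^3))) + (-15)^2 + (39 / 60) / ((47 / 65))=354899178 / 18095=19613.11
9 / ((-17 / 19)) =-171 / 17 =-10.06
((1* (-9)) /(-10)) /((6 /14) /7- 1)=-441 /460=-0.96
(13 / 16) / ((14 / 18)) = 117 / 112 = 1.04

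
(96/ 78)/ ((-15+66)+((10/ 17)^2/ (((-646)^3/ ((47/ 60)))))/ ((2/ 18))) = 1246566292864/ 51654590751387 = 0.02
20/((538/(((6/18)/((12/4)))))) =10/2421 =0.00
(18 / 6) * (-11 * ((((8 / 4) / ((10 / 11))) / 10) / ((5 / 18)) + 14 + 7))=-89892 / 125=-719.14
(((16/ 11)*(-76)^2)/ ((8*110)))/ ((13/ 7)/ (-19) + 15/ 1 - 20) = -384104/ 205095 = -1.87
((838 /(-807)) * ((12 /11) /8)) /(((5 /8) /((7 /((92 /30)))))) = -35196 /68057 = -0.52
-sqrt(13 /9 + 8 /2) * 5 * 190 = -6650 /3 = -2216.67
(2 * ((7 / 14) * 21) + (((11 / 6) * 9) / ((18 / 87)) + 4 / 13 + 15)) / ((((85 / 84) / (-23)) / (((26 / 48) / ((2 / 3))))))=-34293 / 16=-2143.31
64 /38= 32 /19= 1.68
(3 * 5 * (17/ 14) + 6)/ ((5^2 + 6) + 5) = 113/ 168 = 0.67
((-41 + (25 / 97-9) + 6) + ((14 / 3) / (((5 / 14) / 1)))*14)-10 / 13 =2618249 / 18915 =138.42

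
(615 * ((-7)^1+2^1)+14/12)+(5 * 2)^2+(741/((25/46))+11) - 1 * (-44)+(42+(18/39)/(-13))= -38365421/25350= -1513.43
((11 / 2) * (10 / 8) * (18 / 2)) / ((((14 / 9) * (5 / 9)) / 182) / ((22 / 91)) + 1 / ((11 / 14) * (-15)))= -2205225 / 2324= -948.89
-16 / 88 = -2 / 11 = -0.18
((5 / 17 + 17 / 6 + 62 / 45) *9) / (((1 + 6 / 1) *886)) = 6893 / 1054340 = 0.01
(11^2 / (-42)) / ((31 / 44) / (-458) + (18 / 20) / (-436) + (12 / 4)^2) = -332230910 / 1037462937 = -0.32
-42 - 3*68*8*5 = -8202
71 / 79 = 0.90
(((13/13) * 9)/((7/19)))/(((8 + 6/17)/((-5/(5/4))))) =-5814/497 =-11.70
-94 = -94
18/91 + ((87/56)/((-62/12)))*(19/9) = -0.44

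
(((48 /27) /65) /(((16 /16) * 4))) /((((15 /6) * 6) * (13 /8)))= 32 /114075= 0.00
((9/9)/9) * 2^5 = 32/9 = 3.56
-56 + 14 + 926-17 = 867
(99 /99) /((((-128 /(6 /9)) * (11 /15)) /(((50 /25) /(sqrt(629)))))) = -0.00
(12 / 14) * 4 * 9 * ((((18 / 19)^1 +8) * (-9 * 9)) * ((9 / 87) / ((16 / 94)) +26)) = -2295059670 / 3857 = -595037.51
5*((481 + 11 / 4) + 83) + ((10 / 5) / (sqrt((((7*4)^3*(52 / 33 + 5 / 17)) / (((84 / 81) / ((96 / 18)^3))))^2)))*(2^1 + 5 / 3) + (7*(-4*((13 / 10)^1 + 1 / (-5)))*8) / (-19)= 455501299522391 / 160009256960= 2846.72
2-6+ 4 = 0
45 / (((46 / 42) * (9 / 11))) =1155 / 23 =50.22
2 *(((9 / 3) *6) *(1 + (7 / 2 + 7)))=414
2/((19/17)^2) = 578/361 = 1.60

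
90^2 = 8100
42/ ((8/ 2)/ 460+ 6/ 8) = 19320/ 349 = 55.36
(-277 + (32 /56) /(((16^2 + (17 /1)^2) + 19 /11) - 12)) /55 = -5702577 /1132285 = -5.04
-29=-29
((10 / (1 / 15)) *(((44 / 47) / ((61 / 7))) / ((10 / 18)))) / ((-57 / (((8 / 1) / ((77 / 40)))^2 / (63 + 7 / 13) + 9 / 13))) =-11048721480 / 22519846349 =-0.49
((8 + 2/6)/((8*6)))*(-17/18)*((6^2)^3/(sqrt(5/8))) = -3060*sqrt(10) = -9676.57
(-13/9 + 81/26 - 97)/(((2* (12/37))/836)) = -172500031/1404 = -122863.27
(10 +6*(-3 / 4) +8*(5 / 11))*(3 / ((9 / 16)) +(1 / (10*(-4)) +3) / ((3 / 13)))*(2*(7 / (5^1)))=1025703 / 2200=466.23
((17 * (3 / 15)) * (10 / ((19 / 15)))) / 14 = 255 / 133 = 1.92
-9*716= -6444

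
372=372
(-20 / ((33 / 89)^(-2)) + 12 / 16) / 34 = -63357 / 1077256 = -0.06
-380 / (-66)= 190 / 33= 5.76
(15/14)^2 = 225/196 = 1.15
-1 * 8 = -8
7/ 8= 0.88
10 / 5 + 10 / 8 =13 / 4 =3.25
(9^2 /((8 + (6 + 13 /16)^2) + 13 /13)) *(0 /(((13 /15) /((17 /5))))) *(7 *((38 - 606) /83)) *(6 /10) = 0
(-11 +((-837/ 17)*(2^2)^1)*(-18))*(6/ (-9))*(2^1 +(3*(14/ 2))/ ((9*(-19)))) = -4422.59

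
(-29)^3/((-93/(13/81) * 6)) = 317057/45198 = 7.01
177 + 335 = 512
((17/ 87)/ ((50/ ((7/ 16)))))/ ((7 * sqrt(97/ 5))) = 0.00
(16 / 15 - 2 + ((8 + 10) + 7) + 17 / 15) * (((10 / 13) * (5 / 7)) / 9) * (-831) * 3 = -49860 / 13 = -3835.38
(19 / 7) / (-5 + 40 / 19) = -361 / 385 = -0.94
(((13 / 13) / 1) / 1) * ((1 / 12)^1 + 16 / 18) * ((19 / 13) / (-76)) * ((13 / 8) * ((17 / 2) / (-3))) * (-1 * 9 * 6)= -595 / 128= -4.65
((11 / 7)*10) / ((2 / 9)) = 495 / 7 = 70.71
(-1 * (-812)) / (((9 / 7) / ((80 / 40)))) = 11368 / 9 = 1263.11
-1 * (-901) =901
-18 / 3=-6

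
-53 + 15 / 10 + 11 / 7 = -699 / 14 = -49.93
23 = 23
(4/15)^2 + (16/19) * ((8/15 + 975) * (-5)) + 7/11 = -193122331/47025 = -4106.80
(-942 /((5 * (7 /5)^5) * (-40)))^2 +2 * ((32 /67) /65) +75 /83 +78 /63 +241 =243.92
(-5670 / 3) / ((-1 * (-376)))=-945 / 188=-5.03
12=12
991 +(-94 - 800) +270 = 367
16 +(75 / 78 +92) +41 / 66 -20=38431 / 429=89.58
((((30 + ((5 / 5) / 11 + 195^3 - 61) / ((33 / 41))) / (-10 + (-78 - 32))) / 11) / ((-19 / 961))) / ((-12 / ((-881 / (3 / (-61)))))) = -34541194283464309 / 65549088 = -526951561.61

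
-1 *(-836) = 836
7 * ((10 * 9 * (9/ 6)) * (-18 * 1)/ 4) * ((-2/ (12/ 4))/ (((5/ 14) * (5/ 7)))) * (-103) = -5723298/ 5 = -1144659.60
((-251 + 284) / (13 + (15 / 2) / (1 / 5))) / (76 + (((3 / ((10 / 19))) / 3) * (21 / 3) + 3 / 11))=0.01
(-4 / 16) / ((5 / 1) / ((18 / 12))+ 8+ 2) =-0.02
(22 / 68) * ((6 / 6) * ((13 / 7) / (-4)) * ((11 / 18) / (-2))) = 1573 / 34272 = 0.05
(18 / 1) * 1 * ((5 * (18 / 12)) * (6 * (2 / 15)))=108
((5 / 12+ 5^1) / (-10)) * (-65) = 845 / 24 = 35.21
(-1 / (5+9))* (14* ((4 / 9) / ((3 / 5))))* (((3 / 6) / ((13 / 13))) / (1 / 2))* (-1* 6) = 40 / 9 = 4.44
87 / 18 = 29 / 6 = 4.83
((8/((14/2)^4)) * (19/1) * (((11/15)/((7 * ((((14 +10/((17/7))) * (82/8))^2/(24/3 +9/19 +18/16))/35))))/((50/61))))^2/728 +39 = 3023261975341635610082765521/77519537829255745002780000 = 39.00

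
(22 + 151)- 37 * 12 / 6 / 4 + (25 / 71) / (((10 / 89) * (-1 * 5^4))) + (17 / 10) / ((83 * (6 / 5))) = 1365809303 / 8839500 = 154.51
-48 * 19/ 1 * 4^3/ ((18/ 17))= -165376/ 3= -55125.33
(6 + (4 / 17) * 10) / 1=142 / 17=8.35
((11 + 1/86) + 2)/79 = 1119/6794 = 0.16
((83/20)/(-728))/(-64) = 83/931840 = 0.00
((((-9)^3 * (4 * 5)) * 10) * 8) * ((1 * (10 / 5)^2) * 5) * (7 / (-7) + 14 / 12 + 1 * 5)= -120528000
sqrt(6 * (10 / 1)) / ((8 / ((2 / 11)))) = sqrt(15) / 22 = 0.18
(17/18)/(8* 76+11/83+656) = 1411/1888614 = 0.00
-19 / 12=-1.58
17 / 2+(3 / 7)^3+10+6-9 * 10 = -44879 / 686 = -65.42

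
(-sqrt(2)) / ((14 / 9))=-9* sqrt(2) / 14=-0.91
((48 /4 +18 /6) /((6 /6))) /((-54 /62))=-155 /9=-17.22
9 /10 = 0.90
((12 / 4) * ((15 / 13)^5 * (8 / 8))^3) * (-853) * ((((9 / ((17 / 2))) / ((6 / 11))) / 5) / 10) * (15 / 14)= -910.64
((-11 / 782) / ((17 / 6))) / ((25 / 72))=-0.01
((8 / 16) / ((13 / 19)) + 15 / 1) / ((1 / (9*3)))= 11043 / 26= 424.73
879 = 879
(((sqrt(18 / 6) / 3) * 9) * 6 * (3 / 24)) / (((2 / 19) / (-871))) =-148941 * sqrt(3) / 8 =-32246.67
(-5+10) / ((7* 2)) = 0.36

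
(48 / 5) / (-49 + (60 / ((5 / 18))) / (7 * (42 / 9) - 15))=-2544 / 9745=-0.26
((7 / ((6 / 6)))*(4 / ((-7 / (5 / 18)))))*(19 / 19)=-10 / 9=-1.11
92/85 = 1.08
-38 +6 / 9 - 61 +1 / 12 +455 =1427 / 4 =356.75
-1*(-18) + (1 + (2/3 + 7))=80/3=26.67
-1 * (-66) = 66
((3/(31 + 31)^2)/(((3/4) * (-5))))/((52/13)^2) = -1/76880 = -0.00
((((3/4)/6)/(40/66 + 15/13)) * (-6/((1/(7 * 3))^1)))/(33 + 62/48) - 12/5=-1653438/621365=-2.66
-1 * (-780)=780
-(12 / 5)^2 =-144 / 25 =-5.76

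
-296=-296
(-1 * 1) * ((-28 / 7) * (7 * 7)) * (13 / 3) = 2548 / 3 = 849.33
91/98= 0.93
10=10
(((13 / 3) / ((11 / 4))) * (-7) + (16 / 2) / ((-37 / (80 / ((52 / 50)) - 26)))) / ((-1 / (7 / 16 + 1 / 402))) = 123760145 / 12761892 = 9.70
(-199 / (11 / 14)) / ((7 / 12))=-434.18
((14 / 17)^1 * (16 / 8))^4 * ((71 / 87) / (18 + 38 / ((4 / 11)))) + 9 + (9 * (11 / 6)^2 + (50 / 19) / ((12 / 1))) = 36372723101 / 920401420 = 39.52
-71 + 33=-38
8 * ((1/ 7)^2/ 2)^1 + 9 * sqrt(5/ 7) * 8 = 4/ 49 + 72 * sqrt(35)/ 7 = 60.93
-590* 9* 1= -5310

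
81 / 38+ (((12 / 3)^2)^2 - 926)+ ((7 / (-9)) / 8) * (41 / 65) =-59392313 / 88920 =-667.93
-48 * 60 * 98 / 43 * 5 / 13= -1411200 / 559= -2524.51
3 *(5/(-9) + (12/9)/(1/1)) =2.33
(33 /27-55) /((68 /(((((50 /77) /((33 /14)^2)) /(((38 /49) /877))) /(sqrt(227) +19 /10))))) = -6.16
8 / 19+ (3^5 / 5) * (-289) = -1334273 / 95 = -14044.98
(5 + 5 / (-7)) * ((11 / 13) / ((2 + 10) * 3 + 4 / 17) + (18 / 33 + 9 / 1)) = 1149405 / 28028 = 41.01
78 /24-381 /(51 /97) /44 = -2472 /187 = -13.22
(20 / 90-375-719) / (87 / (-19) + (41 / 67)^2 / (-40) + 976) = -33584184160 / 29826962829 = -1.13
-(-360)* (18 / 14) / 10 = 324 / 7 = 46.29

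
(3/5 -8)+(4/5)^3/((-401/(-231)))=-7.11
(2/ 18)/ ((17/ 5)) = 5/ 153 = 0.03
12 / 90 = 2 / 15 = 0.13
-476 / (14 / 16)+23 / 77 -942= -114399 / 77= -1485.70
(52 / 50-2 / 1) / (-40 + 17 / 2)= 16 / 525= 0.03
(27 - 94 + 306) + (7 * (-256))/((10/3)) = -1493/5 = -298.60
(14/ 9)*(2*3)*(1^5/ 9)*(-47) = -1316/ 27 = -48.74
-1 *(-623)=623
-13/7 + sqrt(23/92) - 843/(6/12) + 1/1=-23609/14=-1686.36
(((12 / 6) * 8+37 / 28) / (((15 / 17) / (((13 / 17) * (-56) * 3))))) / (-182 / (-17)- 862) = 21437 / 7236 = 2.96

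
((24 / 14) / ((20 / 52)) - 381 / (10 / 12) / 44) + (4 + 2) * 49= 221811 / 770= 288.07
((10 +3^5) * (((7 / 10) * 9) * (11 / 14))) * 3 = 75141 / 20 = 3757.05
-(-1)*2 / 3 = 2 / 3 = 0.67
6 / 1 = 6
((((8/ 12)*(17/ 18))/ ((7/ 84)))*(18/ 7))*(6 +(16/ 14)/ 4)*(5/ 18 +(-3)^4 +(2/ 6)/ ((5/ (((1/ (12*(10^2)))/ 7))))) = 425570486/ 42875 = 9925.84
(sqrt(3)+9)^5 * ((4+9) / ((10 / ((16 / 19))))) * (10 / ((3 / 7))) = 17105088 * sqrt(3) / 19+39469248 / 19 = 3636638.39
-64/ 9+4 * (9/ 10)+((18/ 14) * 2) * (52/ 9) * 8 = 115.35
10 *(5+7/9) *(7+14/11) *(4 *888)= 56026880/33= 1697784.24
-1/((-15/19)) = 19/15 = 1.27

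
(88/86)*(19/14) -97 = -28779/301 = -95.61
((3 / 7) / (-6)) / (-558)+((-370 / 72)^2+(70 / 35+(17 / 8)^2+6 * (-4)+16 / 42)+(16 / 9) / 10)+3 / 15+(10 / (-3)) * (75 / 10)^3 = -7855188511 / 5624640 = -1396.57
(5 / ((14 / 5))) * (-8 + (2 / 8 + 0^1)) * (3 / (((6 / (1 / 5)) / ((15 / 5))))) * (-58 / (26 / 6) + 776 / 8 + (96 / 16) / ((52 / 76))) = -558465 / 1456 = -383.56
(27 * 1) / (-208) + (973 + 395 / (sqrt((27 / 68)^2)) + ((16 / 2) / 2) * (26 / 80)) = 55289099 / 28080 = 1968.99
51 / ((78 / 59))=1003 / 26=38.58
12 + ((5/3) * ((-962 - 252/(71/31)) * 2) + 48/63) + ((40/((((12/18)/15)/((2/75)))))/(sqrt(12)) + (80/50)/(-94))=-1247609684/350385 + 4 * sqrt(3)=-3553.75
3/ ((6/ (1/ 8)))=1/ 16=0.06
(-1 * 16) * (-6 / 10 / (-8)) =-6 / 5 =-1.20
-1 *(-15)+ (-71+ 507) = 451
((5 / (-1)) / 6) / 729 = -5 / 4374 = -0.00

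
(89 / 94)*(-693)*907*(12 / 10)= -167823117 / 235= -714140.92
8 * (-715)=-5720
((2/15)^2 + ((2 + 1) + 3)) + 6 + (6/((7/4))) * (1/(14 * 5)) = 133036/11025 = 12.07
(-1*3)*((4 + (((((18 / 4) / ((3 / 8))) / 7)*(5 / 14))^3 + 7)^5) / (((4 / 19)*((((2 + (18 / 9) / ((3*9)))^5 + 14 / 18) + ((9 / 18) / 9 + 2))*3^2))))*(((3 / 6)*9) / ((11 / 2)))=-364135486463079542060911420756009436361 / 586496817202268546968258010724758950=-620.87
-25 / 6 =-4.17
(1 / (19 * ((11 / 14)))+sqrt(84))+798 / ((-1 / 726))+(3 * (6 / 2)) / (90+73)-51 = -19738381570 / 34067+2 * sqrt(21) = -579389.71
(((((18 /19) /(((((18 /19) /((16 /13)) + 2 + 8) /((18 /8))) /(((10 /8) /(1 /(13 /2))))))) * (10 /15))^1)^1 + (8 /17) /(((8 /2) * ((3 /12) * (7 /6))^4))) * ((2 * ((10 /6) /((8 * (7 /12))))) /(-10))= -1157868459 /935444006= -1.24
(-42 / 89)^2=1764 / 7921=0.22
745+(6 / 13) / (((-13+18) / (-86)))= 47909 / 65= 737.06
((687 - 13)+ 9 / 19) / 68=12815 / 1292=9.92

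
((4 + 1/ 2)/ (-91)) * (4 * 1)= -18/ 91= -0.20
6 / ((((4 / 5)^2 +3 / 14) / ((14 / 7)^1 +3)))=10500 / 299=35.12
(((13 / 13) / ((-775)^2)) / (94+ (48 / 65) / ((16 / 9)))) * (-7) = -91 / 737207125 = -0.00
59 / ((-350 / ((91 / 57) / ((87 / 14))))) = -5369 / 123975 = -0.04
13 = 13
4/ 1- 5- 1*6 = -7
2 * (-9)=-18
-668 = -668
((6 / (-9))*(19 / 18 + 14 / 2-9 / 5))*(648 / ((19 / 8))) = -108096 / 95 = -1137.85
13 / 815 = 0.02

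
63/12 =21/4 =5.25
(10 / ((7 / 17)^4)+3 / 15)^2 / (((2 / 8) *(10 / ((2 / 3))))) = 23279270345868 / 720600125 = 32305.39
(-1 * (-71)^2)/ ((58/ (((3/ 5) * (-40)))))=60492/ 29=2085.93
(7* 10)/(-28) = -5/2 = -2.50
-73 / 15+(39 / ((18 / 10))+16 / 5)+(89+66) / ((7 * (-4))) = 405 / 28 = 14.46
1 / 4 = 0.25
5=5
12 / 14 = 6 / 7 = 0.86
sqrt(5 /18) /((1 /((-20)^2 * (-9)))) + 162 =162 - 600 * sqrt(10) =-1735.37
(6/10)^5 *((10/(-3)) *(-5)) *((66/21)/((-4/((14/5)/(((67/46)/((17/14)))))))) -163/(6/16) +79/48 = -435.40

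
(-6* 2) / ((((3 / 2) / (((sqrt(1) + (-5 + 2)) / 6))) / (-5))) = -40 / 3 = -13.33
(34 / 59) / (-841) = -34 / 49619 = -0.00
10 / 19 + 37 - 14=447 / 19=23.53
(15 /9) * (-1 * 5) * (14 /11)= -350 /33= -10.61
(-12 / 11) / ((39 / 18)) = -72 / 143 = -0.50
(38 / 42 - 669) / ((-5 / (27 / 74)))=12627 / 259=48.75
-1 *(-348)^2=-121104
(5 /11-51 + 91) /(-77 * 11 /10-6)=-4450 /9977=-0.45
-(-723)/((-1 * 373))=-723/373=-1.94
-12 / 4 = -3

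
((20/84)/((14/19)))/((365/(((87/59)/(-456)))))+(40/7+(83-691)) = -6101192861/10130064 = -602.29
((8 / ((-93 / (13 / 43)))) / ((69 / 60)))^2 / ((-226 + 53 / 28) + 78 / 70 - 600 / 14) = -6656000 / 3460045328361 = -0.00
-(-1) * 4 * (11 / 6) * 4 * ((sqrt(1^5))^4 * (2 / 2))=88 / 3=29.33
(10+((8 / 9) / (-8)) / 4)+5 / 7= 10.69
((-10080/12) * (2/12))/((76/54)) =-1890/19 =-99.47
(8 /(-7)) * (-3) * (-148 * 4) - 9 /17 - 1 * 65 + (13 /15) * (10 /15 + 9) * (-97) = -15571741 /5355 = -2907.89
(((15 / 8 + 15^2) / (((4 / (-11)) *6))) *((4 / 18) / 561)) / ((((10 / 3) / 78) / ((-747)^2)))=-292582719 / 544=-537835.88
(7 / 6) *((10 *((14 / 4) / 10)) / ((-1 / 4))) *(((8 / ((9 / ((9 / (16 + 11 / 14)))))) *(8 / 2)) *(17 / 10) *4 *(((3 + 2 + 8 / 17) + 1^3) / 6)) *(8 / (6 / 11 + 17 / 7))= -297493504 / 484335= -614.23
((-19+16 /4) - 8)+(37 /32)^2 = -22183 /1024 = -21.66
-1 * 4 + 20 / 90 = -34 / 9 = -3.78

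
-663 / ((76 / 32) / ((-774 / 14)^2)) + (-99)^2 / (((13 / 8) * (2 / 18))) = -9669891456 / 12103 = -798966.49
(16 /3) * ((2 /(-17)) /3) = -32 /153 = -0.21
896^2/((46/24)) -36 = 9632964/23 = 418824.52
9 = 9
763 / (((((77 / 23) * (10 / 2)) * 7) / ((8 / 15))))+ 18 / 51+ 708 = 69883502 / 98175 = 711.83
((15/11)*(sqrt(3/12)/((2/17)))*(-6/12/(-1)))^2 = 65025/7744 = 8.40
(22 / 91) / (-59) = -22 / 5369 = -0.00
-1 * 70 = -70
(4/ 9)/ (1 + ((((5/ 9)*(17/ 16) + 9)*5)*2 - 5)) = 0.00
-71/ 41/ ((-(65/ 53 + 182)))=3763/ 398151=0.01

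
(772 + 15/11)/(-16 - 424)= -8507/4840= -1.76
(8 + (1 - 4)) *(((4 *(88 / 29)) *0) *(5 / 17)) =0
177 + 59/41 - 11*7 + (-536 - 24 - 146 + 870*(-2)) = -96127/41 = -2344.56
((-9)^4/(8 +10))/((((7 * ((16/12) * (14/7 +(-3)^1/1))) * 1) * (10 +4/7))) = -2187/592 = -3.69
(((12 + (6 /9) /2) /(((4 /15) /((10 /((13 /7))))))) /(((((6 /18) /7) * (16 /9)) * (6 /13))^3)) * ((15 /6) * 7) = 9576706332375 /131072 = 73064470.92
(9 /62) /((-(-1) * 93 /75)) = 225 /1922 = 0.12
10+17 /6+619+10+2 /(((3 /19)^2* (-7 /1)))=79427 /126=630.37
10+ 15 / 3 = 15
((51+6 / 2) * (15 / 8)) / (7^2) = 405 / 196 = 2.07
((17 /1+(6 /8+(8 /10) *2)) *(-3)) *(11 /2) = -12771 /40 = -319.28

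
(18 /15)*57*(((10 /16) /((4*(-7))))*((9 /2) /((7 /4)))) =-1539 /392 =-3.93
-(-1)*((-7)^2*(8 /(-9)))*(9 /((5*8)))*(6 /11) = -294 /55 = -5.35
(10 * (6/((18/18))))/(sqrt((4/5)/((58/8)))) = 180.62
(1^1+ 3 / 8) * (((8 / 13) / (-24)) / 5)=-11 / 1560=-0.01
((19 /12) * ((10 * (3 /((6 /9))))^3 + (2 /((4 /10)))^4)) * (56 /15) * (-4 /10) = -1952440 /9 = -216937.78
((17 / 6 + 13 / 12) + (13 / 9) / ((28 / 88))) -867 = -216353 / 252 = -858.54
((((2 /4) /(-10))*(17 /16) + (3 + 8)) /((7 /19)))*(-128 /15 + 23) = 429.85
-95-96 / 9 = -317 / 3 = -105.67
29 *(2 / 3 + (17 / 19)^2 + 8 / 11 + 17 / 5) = 9663844 / 59565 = 162.24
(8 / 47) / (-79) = -8 / 3713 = -0.00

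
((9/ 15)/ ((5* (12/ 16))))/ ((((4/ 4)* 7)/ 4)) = 16/ 175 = 0.09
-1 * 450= -450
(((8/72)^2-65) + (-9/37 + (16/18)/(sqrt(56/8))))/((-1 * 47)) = 195497/140859-8 * sqrt(7)/2961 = 1.38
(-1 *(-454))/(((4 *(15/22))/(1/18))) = 2497/270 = 9.25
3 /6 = 1 /2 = 0.50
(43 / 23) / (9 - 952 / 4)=-43 / 5267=-0.01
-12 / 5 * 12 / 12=-12 / 5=-2.40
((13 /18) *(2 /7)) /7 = 13 /441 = 0.03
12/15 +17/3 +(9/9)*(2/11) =1097/165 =6.65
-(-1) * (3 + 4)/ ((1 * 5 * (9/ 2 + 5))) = 14/ 95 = 0.15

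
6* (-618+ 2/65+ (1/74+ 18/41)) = -365341401/98605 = -3705.10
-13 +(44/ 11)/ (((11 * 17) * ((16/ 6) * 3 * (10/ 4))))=-12154/ 935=-13.00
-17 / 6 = -2.83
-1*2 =-2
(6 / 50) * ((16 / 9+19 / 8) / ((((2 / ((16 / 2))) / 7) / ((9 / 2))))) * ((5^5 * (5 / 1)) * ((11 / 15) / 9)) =2877875 / 36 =79940.97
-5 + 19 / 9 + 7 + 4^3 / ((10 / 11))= 3353 / 45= 74.51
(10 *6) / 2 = 30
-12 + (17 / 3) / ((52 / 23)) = -1481 / 156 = -9.49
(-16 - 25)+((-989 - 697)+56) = -1671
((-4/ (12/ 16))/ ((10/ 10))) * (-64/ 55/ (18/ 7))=3584/ 1485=2.41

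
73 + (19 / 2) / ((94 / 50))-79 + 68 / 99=-2419 / 9306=-0.26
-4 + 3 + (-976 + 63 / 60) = -19519 / 20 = -975.95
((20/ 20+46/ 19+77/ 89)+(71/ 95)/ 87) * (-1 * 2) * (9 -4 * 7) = 6318398/ 38715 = 163.20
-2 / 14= -1 / 7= -0.14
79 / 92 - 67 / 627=43369 / 57684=0.75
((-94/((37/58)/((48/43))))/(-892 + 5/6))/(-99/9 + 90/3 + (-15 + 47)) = 523392/144620309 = 0.00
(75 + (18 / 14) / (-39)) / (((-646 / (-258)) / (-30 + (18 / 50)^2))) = -2347061346 / 2624375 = -894.33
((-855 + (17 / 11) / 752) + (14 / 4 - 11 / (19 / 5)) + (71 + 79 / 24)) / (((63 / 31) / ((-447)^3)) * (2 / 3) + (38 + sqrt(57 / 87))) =-28771505653869461777529270837 / 1400871339589845895654519340 + 104433777369708915149114103 * sqrt(551) / 5603485358359383582618077360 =-20.10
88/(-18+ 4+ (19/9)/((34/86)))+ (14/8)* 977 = 9007819/5300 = 1699.59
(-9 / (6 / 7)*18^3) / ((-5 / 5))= 61236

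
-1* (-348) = 348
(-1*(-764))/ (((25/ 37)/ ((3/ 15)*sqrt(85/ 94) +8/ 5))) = 14134*sqrt(7990)/ 5875 +226144/ 125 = 2024.20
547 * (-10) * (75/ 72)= -5697.92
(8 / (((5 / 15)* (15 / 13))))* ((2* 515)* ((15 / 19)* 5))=1606800 / 19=84568.42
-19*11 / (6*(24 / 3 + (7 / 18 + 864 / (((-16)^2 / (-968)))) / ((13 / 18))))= 209 / 27090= 0.01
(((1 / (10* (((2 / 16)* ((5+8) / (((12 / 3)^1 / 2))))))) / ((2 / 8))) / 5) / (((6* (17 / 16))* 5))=256 / 82875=0.00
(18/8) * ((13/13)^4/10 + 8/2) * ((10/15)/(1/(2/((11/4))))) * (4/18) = 164/165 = 0.99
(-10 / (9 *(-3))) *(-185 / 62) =-925 / 837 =-1.11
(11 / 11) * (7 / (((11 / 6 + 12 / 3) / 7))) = 42 / 5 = 8.40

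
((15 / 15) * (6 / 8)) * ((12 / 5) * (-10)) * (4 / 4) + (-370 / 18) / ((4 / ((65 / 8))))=-17209 / 288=-59.75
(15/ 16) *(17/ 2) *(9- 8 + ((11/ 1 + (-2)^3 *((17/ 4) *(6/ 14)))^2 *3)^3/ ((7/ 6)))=10085659222215/ 26353376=382708.43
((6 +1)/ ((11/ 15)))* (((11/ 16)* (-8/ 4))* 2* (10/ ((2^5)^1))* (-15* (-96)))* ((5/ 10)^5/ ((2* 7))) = -3375/ 128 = -26.37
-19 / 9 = -2.11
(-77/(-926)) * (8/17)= 308/7871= 0.04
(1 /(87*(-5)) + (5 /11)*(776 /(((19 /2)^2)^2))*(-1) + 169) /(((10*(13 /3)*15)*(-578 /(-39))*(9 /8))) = 210715186268 /13516226224875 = 0.02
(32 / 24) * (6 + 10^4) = 40024 / 3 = 13341.33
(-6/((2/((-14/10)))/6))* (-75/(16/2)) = -945/4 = -236.25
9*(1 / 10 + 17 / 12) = 273 / 20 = 13.65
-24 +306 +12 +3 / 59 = 17349 / 59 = 294.05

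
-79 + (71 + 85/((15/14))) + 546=1852/3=617.33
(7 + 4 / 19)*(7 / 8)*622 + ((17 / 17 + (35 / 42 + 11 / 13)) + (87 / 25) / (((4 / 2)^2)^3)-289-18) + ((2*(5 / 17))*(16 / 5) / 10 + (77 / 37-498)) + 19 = 3143.33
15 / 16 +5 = 95 / 16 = 5.94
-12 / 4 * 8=-24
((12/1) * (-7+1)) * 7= -504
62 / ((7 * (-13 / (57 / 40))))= -1767 / 1820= -0.97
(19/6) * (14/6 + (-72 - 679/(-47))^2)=10496.56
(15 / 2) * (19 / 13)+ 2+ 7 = 519 / 26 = 19.96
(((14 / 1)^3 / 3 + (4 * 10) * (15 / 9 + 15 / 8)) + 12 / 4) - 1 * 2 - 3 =3163 / 3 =1054.33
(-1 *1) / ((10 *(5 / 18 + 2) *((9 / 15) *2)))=-3 / 82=-0.04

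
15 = 15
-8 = -8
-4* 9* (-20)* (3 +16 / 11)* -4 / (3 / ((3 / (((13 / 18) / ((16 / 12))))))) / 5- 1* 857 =-799927 / 143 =-5593.90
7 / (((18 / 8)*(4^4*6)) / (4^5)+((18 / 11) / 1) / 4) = 616 / 333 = 1.85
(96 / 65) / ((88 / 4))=48 / 715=0.07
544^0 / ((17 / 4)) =4 / 17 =0.24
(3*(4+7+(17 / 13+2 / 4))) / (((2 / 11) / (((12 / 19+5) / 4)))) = 1175823 / 3952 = 297.53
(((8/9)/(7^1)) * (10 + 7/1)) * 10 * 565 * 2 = 1536800/63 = 24393.65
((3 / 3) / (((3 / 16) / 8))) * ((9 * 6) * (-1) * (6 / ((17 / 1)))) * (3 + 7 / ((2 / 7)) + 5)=-449280 / 17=-26428.24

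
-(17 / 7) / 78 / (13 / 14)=-0.03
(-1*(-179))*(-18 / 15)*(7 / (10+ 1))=-7518 / 55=-136.69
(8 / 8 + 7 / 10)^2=289 / 100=2.89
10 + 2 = 12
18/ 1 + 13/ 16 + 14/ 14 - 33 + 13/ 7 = -1269/ 112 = -11.33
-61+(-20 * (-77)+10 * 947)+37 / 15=164272 / 15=10951.47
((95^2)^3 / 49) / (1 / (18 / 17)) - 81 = 13231653963777 / 833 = 15884338491.93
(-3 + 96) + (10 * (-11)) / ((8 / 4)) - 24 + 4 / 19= 270 / 19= 14.21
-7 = -7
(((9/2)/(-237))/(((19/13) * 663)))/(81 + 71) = -1/7757168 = -0.00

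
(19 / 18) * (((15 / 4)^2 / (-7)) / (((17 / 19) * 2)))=-9025 / 7616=-1.19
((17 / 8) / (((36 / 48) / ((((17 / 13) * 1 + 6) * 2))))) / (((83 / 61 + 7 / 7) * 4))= 98515 / 22464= 4.39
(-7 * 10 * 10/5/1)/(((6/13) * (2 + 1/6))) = -140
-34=-34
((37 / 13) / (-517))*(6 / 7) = -222 / 47047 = -0.00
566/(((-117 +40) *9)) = -566/693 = -0.82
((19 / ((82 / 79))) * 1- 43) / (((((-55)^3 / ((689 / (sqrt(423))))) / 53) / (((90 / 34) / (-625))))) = -8873631 * sqrt(47) / 54502786250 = -0.00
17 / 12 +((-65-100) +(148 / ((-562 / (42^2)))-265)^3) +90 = -388283612.25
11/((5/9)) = 99/5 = 19.80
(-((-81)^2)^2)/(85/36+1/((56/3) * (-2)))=-43391094768/2353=-18440754.26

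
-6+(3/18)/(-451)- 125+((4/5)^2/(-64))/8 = -141796153/1082400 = -131.00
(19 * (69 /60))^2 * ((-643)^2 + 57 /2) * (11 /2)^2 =3821731019359 /640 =5971454717.75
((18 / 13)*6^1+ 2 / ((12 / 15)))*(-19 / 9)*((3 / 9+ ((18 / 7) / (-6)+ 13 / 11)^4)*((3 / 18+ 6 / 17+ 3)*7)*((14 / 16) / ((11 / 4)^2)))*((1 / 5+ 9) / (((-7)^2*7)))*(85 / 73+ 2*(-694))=308406834721497016013 / 194543384925744855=1585.29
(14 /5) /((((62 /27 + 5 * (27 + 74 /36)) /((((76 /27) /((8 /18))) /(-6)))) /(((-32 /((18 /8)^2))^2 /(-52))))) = 17432576 /1132833195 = 0.02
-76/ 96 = -19/ 24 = -0.79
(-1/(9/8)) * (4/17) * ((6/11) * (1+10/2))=-128/187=-0.68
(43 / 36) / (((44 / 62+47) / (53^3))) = 198453041 / 53244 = 3727.24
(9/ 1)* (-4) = -36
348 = 348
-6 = -6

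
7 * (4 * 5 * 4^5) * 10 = 1433600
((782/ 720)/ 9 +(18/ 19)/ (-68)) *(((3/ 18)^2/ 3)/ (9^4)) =111713/ 741551513760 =0.00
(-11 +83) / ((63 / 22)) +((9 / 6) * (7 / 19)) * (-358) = -22969 / 133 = -172.70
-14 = -14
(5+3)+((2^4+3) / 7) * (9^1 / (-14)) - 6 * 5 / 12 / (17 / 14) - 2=3659 / 1666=2.20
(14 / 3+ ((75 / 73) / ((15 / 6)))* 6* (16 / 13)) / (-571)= -21926 / 1625637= -0.01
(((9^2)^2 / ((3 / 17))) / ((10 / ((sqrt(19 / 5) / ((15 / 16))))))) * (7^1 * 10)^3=272051136 * sqrt(95)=2651626473.86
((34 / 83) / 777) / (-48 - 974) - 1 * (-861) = 28374169744 / 32954901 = 861.00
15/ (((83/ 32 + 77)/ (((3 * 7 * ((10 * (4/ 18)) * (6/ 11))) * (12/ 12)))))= 44800/ 9339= 4.80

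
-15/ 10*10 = -15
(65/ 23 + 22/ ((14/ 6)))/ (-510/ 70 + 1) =-1973/ 1012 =-1.95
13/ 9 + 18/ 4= 107/ 18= 5.94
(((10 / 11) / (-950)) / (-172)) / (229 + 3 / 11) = 1 / 41209480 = 0.00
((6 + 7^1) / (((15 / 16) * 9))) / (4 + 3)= 208 / 945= 0.22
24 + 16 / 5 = 136 / 5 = 27.20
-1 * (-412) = 412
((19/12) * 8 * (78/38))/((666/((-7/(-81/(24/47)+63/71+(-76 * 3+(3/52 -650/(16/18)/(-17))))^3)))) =179996151899013632/26501860341608286560315499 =0.00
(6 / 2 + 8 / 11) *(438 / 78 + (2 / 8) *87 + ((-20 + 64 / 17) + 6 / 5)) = 2234459 / 48620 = 45.96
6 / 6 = 1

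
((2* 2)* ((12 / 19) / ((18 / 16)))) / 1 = 128 / 57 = 2.25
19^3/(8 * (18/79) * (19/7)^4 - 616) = -1301008261/98076040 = -13.27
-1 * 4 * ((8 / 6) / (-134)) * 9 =24 / 67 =0.36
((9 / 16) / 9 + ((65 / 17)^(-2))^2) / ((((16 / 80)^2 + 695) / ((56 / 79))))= 134308727 / 1960289947200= 0.00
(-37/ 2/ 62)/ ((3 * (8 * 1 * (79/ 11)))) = -407/ 235104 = -0.00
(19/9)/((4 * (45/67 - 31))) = -1273/73152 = -0.02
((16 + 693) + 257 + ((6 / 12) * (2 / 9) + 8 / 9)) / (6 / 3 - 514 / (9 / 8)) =-8703 / 4094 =-2.13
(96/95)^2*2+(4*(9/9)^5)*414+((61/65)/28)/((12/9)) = 21787669707/13140400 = 1658.07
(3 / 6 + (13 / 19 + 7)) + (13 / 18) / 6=17041 / 2052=8.30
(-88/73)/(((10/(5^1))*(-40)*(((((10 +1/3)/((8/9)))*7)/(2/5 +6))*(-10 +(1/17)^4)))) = -117597568/992290932675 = -0.00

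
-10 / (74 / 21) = -105 / 37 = -2.84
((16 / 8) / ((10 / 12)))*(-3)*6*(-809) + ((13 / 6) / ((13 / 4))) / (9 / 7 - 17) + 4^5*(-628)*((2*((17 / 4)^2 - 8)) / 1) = -425926883 / 33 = -12906875.24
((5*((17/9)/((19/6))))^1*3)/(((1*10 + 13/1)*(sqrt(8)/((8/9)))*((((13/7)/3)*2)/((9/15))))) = 238*sqrt(2)/5681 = 0.06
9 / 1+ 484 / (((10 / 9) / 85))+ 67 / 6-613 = 218599 / 6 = 36433.17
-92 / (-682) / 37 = 46 / 12617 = 0.00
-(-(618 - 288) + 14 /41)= 329.66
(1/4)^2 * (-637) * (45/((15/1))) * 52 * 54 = -335380.50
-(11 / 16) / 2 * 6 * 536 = -1105.50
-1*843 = -843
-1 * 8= -8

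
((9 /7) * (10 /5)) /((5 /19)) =342 /35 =9.77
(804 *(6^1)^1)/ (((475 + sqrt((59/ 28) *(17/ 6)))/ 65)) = 25022088000/ 37903997 - 627120 *sqrt(42126)/ 37903997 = 656.75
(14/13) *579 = 8106/13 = 623.54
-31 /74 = -0.42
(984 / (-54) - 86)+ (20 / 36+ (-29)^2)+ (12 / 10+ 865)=24053 / 15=1603.53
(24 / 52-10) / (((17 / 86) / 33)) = -351912 / 221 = -1592.36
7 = 7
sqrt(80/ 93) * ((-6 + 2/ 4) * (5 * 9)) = -330 * sqrt(465)/ 31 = -229.55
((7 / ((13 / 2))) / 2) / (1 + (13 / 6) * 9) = 14 / 533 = 0.03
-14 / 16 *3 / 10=-21 / 80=-0.26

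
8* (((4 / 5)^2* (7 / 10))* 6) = 2688 / 125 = 21.50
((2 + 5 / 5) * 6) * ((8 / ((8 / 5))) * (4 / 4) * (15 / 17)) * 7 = 555.88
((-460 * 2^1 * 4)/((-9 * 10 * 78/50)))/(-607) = -9200/213057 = -0.04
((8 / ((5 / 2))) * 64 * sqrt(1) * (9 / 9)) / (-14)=-512 / 35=-14.63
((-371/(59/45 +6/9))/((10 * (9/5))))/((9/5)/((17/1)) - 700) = 157675/10589398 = 0.01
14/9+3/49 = 713/441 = 1.62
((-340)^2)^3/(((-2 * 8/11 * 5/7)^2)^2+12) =13576143243157264000000/115699123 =117340070444244.11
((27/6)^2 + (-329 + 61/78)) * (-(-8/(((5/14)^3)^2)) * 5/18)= -361741498048/1096875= -329792.82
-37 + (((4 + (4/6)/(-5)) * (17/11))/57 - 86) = -1155829/9405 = -122.90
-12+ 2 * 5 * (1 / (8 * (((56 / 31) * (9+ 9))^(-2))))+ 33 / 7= 8841549 / 6727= 1314.34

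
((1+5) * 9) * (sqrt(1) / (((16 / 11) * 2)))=297 / 16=18.56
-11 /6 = -1.83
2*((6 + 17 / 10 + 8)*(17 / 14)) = 2669 / 70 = 38.13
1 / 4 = 0.25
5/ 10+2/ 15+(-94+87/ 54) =-4129/ 45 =-91.76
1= 1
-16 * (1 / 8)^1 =-2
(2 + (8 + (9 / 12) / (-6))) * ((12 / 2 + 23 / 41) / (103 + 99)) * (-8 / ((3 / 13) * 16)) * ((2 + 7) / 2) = -828789 / 265024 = -3.13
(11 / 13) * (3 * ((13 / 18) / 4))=11 / 24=0.46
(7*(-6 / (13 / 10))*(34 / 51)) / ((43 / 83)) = -23240 / 559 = -41.57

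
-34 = -34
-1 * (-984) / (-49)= -984 / 49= -20.08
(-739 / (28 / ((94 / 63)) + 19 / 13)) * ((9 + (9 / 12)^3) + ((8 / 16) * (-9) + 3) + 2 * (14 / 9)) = -2869466795 / 7118784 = -403.08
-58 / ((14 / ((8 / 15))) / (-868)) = 28768 / 15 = 1917.87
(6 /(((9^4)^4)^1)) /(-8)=-1 /2470693585135788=-0.00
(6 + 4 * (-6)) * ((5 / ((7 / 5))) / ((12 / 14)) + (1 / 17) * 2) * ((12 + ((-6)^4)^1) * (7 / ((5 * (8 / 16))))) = -24007032 / 85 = -282435.67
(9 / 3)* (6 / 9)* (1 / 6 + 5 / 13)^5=0.10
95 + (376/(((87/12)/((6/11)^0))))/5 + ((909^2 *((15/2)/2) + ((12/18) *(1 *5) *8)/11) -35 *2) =59307042203/19140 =3098591.55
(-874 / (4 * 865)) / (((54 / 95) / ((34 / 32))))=-141151 / 298944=-0.47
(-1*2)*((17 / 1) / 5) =-34 / 5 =-6.80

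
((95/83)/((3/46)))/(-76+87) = 4370/2739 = 1.60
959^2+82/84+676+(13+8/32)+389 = 77343859/84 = 920760.23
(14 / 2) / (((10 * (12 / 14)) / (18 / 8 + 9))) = 147 / 16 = 9.19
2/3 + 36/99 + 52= 1750/33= 53.03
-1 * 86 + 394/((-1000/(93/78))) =-1124107/13000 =-86.47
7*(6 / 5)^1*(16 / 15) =224 / 25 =8.96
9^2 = 81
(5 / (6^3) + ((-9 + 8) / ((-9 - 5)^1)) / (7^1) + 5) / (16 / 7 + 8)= 53273 / 108864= 0.49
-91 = -91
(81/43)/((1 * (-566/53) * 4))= -4293/97352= -0.04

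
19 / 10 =1.90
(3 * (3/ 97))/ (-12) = -3/ 388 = -0.01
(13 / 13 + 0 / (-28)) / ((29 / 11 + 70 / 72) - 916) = -0.00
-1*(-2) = 2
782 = 782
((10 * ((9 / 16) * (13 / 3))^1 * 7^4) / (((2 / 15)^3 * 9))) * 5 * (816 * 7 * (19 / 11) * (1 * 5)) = 29772812671875 / 44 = 676654833451.70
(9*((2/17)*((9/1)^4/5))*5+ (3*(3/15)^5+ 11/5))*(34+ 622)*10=484355206912/10625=45586372.42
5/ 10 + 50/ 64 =1.28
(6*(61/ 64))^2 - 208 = -179503/ 1024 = -175.30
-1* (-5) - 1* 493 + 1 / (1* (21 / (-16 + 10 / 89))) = -130498 / 267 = -488.76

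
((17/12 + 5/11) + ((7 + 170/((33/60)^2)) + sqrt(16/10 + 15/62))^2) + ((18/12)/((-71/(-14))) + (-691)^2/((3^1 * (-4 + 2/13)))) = 68847 * sqrt(177010)/18755 + 909915152294603/3222484100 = 283908.94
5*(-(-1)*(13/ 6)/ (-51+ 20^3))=65/ 47694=0.00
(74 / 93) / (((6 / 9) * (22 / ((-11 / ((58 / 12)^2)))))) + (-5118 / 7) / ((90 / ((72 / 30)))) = -89070802 / 4562425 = -19.52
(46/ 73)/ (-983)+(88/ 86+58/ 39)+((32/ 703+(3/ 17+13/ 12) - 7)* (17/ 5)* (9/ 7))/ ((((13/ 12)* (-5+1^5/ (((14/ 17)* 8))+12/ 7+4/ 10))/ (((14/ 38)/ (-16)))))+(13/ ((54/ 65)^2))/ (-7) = -0.37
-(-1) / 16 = 1 / 16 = 0.06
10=10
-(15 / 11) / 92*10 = -75 / 506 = -0.15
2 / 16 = 1 / 8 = 0.12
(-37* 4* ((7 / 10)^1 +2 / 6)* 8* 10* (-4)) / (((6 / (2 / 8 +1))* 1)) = 91760 / 9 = 10195.56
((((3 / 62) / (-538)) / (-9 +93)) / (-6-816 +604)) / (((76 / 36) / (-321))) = -2889 / 3868495456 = -0.00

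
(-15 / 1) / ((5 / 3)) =-9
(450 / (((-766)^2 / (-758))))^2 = 7271825625 / 21517662721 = 0.34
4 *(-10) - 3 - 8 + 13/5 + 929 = 4403/5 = 880.60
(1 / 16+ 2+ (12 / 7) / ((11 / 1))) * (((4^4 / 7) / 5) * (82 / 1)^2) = 294027072 / 2695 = 109100.95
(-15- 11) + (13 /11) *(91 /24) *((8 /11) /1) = -8255 /363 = -22.74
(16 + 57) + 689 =762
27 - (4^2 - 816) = 827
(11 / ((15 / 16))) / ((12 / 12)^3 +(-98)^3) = -176 / 14117865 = -0.00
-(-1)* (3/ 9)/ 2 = 0.17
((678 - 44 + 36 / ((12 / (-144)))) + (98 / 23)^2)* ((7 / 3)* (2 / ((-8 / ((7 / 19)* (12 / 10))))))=-2853319 / 50255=-56.78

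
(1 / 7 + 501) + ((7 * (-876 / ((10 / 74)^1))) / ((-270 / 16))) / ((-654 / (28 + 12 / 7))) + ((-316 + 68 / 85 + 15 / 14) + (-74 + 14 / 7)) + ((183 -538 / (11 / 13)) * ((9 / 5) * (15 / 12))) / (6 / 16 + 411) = -119772491609 / 12429613350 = -9.64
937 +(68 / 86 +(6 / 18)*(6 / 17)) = 685611 / 731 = 937.91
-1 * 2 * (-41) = 82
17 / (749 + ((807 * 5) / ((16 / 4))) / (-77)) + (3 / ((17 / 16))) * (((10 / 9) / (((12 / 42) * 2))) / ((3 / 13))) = 825832588 / 34678521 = 23.81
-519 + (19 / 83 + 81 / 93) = -1332557 / 2573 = -517.90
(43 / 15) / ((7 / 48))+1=723 / 35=20.66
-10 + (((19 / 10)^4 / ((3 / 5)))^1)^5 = 37589895697545958193355601 / 7776000000000000000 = 4834091.52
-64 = -64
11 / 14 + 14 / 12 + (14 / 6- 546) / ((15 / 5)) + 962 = 49312 / 63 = 782.73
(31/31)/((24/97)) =97/24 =4.04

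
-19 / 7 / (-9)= 19 / 63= 0.30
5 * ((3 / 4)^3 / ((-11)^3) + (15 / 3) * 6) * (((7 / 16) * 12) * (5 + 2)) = 1878287355 / 340736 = 5512.44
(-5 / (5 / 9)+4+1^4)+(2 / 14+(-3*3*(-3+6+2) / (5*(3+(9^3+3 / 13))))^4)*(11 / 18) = -24986027317971128 / 6385881243989583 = -3.91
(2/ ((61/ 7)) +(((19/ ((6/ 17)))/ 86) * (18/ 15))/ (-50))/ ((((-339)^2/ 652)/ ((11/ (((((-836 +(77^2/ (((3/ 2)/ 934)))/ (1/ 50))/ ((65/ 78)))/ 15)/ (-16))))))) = -91702822/ 6322955419433865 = -0.00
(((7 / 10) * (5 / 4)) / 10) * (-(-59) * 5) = 413 / 16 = 25.81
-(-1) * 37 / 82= 37 / 82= 0.45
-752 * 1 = -752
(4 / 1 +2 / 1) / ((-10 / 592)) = -1776 / 5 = -355.20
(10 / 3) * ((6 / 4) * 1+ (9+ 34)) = 148.33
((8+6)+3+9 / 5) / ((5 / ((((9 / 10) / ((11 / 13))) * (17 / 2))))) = 93483 / 2750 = 33.99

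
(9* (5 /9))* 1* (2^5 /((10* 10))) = 8 /5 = 1.60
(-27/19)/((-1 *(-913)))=-27/17347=-0.00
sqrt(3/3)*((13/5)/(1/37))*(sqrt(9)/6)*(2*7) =3367/5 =673.40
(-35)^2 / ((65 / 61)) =14945 / 13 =1149.62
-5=-5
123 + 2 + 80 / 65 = 1641 / 13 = 126.23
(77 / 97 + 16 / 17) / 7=0.25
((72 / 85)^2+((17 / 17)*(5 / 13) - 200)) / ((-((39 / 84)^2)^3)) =9002425522040832 / 453358035325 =19857.21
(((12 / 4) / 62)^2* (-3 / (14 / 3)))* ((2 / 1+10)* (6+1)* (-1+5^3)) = -486 / 31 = -15.68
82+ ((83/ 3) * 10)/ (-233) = 56488/ 699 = 80.81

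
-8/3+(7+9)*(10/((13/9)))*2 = 8536/39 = 218.87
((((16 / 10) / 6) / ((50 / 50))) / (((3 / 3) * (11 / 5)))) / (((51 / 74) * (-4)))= -74 / 1683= -0.04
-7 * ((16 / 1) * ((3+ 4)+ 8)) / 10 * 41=-6888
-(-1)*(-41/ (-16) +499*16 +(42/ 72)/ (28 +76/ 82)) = 227330089/ 28464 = 7986.58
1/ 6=0.17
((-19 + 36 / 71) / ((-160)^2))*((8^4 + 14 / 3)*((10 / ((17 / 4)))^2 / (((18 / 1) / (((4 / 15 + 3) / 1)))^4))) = -46558049018663 / 2617113090960000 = -0.02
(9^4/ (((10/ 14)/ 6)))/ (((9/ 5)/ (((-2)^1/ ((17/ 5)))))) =-306180/ 17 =-18010.59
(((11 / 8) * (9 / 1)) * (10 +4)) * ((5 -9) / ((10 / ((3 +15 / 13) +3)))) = -64449 / 130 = -495.76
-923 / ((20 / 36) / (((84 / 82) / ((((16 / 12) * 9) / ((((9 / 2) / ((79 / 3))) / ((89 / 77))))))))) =-120891771 / 5765420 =-20.97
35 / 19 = 1.84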